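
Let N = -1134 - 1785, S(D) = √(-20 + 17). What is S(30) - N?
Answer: 2919 + I*√3 ≈ 2919.0 + 1.732*I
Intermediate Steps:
S(D) = I*√3 (S(D) = √(-3) = I*√3)
N = -2919
S(30) - N = I*√3 - 1*(-2919) = I*√3 + 2919 = 2919 + I*√3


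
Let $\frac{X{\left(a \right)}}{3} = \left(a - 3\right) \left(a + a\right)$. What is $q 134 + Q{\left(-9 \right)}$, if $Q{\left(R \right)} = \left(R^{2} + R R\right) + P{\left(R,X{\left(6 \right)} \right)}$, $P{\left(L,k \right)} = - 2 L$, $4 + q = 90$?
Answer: $11704$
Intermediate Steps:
$q = 86$ ($q = -4 + 90 = 86$)
$X{\left(a \right)} = 6 a \left(-3 + a\right)$ ($X{\left(a \right)} = 3 \left(a - 3\right) \left(a + a\right) = 3 \left(-3 + a\right) 2 a = 3 \cdot 2 a \left(-3 + a\right) = 6 a \left(-3 + a\right)$)
$Q{\left(R \right)} = - 2 R + 2 R^{2}$ ($Q{\left(R \right)} = \left(R^{2} + R R\right) - 2 R = \left(R^{2} + R^{2}\right) - 2 R = 2 R^{2} - 2 R = - 2 R + 2 R^{2}$)
$q 134 + Q{\left(-9 \right)} = 86 \cdot 134 + 2 \left(-9\right) \left(-1 - 9\right) = 11524 + 2 \left(-9\right) \left(-10\right) = 11524 + 180 = 11704$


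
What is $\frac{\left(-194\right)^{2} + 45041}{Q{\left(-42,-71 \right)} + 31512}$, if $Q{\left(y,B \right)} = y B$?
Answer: $\frac{27559}{11498} \approx 2.3969$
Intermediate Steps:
$Q{\left(y,B \right)} = B y$
$\frac{\left(-194\right)^{2} + 45041}{Q{\left(-42,-71 \right)} + 31512} = \frac{\left(-194\right)^{2} + 45041}{\left(-71\right) \left(-42\right) + 31512} = \frac{37636 + 45041}{2982 + 31512} = \frac{82677}{34494} = 82677 \cdot \frac{1}{34494} = \frac{27559}{11498}$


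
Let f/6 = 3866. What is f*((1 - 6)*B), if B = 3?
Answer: -347940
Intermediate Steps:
f = 23196 (f = 6*3866 = 23196)
f*((1 - 6)*B) = 23196*((1 - 6)*3) = 23196*(-5*3) = 23196*(-15) = -347940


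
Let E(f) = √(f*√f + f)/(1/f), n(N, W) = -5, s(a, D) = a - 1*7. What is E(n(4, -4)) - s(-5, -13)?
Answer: 12 - 5*√(-5 - 5*I*√5) ≈ 2.482 + 14.683*I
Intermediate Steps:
s(a, D) = -7 + a (s(a, D) = a - 7 = -7 + a)
E(f) = f*√(f + f^(3/2)) (E(f) = √(f^(3/2) + f)*f = √(f + f^(3/2))*f = f*√(f + f^(3/2)))
E(n(4, -4)) - s(-5, -13) = -5*√(-5 + (-5)^(3/2)) - (-7 - 5) = -5*√(-5 - 5*I*√5) - 1*(-12) = -5*√(-5 - 5*I*√5) + 12 = 12 - 5*√(-5 - 5*I*√5)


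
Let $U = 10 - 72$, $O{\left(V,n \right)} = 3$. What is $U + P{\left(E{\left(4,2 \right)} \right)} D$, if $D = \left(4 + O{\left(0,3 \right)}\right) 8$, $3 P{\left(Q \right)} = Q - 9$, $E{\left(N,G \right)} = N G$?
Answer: $- \frac{242}{3} \approx -80.667$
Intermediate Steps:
$E{\left(N,G \right)} = G N$
$P{\left(Q \right)} = -3 + \frac{Q}{3}$ ($P{\left(Q \right)} = \frac{Q - 9}{3} = \frac{-9 + Q}{3} = -3 + \frac{Q}{3}$)
$U = -62$ ($U = 10 - 72 = -62$)
$D = 56$ ($D = \left(4 + 3\right) 8 = 7 \cdot 8 = 56$)
$U + P{\left(E{\left(4,2 \right)} \right)} D = -62 + \left(-3 + \frac{2 \cdot 4}{3}\right) 56 = -62 + \left(-3 + \frac{1}{3} \cdot 8\right) 56 = -62 + \left(-3 + \frac{8}{3}\right) 56 = -62 - \frac{56}{3} = - \frac{242}{3}$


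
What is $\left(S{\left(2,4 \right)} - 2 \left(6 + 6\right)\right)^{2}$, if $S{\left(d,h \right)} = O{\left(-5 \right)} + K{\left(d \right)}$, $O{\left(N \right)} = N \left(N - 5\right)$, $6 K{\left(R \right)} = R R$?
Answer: $\frac{6400}{9} \approx 711.11$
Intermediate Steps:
$K{\left(R \right)} = \frac{R^{2}}{6}$ ($K{\left(R \right)} = \frac{R R}{6} = \frac{R^{2}}{6}$)
$O{\left(N \right)} = N \left(-5 + N\right)$
$S{\left(d,h \right)} = 50 + \frac{d^{2}}{6}$ ($S{\left(d,h \right)} = - 5 \left(-5 - 5\right) + \frac{d^{2}}{6} = \left(-5\right) \left(-10\right) + \frac{d^{2}}{6} = 50 + \frac{d^{2}}{6}$)
$\left(S{\left(2,4 \right)} - 2 \left(6 + 6\right)\right)^{2} = \left(\left(50 + \frac{2^{2}}{6}\right) - 2 \left(6 + 6\right)\right)^{2} = \left(\left(50 + \frac{1}{6} \cdot 4\right) - 24\right)^{2} = \left(\left(50 + \frac{2}{3}\right) - 24\right)^{2} = \left(\frac{152}{3} - 24\right)^{2} = \left(\frac{80}{3}\right)^{2} = \frac{6400}{9}$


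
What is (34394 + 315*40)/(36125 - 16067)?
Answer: 23497/10029 ≈ 2.3429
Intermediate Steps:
(34394 + 315*40)/(36125 - 16067) = (34394 + 12600)/20058 = 46994*(1/20058) = 23497/10029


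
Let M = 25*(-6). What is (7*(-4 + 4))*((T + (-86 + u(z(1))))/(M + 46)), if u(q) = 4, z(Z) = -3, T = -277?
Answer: 0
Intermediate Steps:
M = -150
(7*(-4 + 4))*((T + (-86 + u(z(1))))/(M + 46)) = (7*(-4 + 4))*((-277 + (-86 + 4))/(-150 + 46)) = (7*0)*((-277 - 82)/(-104)) = 0*(-359*(-1/104)) = 0*(359/104) = 0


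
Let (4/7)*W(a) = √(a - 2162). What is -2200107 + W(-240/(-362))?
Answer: -2200107 + 7*I*√70807562/724 ≈ -2.2001e+6 + 81.358*I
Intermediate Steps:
W(a) = 7*√(-2162 + a)/4 (W(a) = 7*√(a - 2162)/4 = 7*√(-2162 + a)/4)
-2200107 + W(-240/(-362)) = -2200107 + 7*√(-2162 - 240/(-362))/4 = -2200107 + 7*√(-2162 - 240*(-1/362))/4 = -2200107 + 7*√(-2162 + 120/181)/4 = -2200107 + 7*√(-391202/181)/4 = -2200107 + 7*(I*√70807562/181)/4 = -2200107 + 7*I*√70807562/724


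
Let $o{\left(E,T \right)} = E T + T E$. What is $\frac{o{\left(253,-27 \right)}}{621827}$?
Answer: $- \frac{13662}{621827} \approx -0.021971$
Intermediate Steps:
$o{\left(E,T \right)} = 2 E T$ ($o{\left(E,T \right)} = E T + E T = 2 E T$)
$\frac{o{\left(253,-27 \right)}}{621827} = \frac{2 \cdot 253 \left(-27\right)}{621827} = \left(-13662\right) \frac{1}{621827} = - \frac{13662}{621827}$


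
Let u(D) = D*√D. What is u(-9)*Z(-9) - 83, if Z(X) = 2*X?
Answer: -83 + 486*I ≈ -83.0 + 486.0*I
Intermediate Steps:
u(D) = D^(3/2)
u(-9)*Z(-9) - 83 = (-9)^(3/2)*(2*(-9)) - 83 = -27*I*(-18) - 83 = 486*I - 83 = -83 + 486*I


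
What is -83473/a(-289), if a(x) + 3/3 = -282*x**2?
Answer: 83473/23552923 ≈ 0.0035441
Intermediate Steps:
a(x) = -1 - 282*x**2
-83473/a(-289) = -83473/(-1 - 282*(-289)**2) = -83473/(-1 - 282*83521) = -83473/(-1 - 23552922) = -83473/(-23552923) = -83473*(-1/23552923) = 83473/23552923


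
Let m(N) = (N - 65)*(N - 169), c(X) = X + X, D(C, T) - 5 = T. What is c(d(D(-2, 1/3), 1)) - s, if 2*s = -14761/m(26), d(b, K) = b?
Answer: 44579/3718 ≈ 11.990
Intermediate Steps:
D(C, T) = 5 + T
c(X) = 2*X
m(N) = (-169 + N)*(-65 + N) (m(N) = (-65 + N)*(-169 + N) = (-169 + N)*(-65 + N))
s = -14761/11154 (s = (-14761/(10985 + 26**2 - 234*26))/2 = (-14761/(10985 + 676 - 6084))/2 = (-14761/5577)/2 = (-14761*1/5577)/2 = (1/2)*(-14761/5577) = -14761/11154 ≈ -1.3234)
c(d(D(-2, 1/3), 1)) - s = 2*(5 + 1/3) - 1*(-14761/11154) = 2*(5 + 1/3) + 14761/11154 = 2*(16/3) + 14761/11154 = 32/3 + 14761/11154 = 44579/3718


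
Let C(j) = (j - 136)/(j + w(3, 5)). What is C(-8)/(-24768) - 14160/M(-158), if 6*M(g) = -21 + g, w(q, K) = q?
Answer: 73065421/153940 ≈ 474.64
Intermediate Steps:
M(g) = -7/2 + g/6 (M(g) = (-21 + g)/6 = -7/2 + g/6)
C(j) = (-136 + j)/(3 + j) (C(j) = (j - 136)/(j + 3) = (-136 + j)/(3 + j))
C(-8)/(-24768) - 14160/M(-158) = ((-136 - 8)/(3 - 8))/(-24768) - 14160/(-7/2 + (⅙)*(-158)) = (-144/(-5))*(-1/24768) - 14160/(-7/2 - 79/3) = -⅕*(-144)*(-1/24768) - 14160/(-179/6) = (144/5)*(-1/24768) - 14160*(-6/179) = -1/860 + 84960/179 = 73065421/153940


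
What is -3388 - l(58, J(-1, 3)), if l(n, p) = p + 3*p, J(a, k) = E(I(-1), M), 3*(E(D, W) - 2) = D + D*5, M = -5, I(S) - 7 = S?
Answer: -3444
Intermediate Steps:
I(S) = 7 + S
E(D, W) = 2 + 2*D (E(D, W) = 2 + (D + D*5)/3 = 2 + (D + 5*D)/3 = 2 + (6*D)/3 = 2 + 2*D)
J(a, k) = 14 (J(a, k) = 2 + 2*(7 - 1) = 2 + 2*6 = 2 + 12 = 14)
l(n, p) = 4*p
-3388 - l(58, J(-1, 3)) = -3388 - 4*14 = -3388 - 1*56 = -3388 - 56 = -3444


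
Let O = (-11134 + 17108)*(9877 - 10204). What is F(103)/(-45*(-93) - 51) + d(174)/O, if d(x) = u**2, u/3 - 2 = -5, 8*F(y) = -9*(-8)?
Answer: 479073/224326687 ≈ 0.0021356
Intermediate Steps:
F(y) = 9 (F(y) = (-9*(-8))/8 = (1/8)*72 = 9)
u = -9 (u = 6 + 3*(-5) = 6 - 15 = -9)
d(x) = 81 (d(x) = (-9)**2 = 81)
O = -1953498 (O = 5974*(-327) = -1953498)
F(103)/(-45*(-93) - 51) + d(174)/O = 9/(-45*(-93) - 51) + 81/(-1953498) = 9/(4185 - 51) + 81*(-1/1953498) = 9/4134 - 27/651166 = 9*(1/4134) - 27/651166 = 3/1378 - 27/651166 = 479073/224326687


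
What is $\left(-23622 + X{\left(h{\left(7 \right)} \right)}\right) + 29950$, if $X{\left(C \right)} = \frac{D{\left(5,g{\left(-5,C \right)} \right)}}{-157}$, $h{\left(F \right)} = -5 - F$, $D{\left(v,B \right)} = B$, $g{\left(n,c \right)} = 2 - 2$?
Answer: $6328$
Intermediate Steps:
$g{\left(n,c \right)} = 0$ ($g{\left(n,c \right)} = 2 - 2 = 0$)
$X{\left(C \right)} = 0$ ($X{\left(C \right)} = \frac{0}{-157} = 0 \left(- \frac{1}{157}\right) = 0$)
$\left(-23622 + X{\left(h{\left(7 \right)} \right)}\right) + 29950 = \left(-23622 + 0\right) + 29950 = -23622 + 29950 = 6328$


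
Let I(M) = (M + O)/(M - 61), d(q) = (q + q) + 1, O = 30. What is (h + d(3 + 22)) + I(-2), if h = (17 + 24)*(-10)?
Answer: -3235/9 ≈ -359.44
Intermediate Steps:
d(q) = 1 + 2*q (d(q) = 2*q + 1 = 1 + 2*q)
h = -410 (h = 41*(-10) = -410)
I(M) = (30 + M)/(-61 + M) (I(M) = (M + 30)/(M - 61) = (30 + M)/(-61 + M))
(h + d(3 + 22)) + I(-2) = (-410 + (1 + 2*(3 + 22))) + (30 - 2)/(-61 - 2) = (-410 + (1 + 2*25)) + 28/(-63) = (-410 + (1 + 50)) - 1/63*28 = (-410 + 51) - 4/9 = -359 - 4/9 = -3235/9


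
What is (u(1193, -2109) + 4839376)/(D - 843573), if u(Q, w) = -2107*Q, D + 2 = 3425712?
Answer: 2325725/2582137 ≈ 0.90070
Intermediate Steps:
D = 3425710 (D = -2 + 3425712 = 3425710)
(u(1193, -2109) + 4839376)/(D - 843573) = (-2107*1193 + 4839376)/(3425710 - 843573) = (-2513651 + 4839376)/2582137 = 2325725*(1/2582137) = 2325725/2582137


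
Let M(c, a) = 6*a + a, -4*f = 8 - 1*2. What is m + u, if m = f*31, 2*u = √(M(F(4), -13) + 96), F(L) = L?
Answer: -93/2 + √5/2 ≈ -45.382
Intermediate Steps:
f = -3/2 (f = -(8 - 1*2)/4 = -(8 - 2)/4 = -¼*6 = -3/2 ≈ -1.5000)
M(c, a) = 7*a
u = √5/2 (u = √(7*(-13) + 96)/2 = √(-91 + 96)/2 = √5/2 ≈ 1.1180)
m = -93/2 (m = -3/2*31 = -93/2 ≈ -46.500)
m + u = -93/2 + √5/2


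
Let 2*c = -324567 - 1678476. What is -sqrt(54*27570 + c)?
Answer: -sqrt(1949034)/2 ≈ -698.04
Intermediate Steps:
c = -2003043/2 (c = (-324567 - 1678476)/2 = (1/2)*(-2003043) = -2003043/2 ≈ -1.0015e+6)
-sqrt(54*27570 + c) = -sqrt(54*27570 - 2003043/2) = -sqrt(1488780 - 2003043/2) = -sqrt(974517/2) = -sqrt(1949034)/2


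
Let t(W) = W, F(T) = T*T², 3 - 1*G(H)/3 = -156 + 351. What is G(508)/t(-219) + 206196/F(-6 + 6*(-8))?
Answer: 1265065/957906 ≈ 1.3207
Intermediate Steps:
G(H) = -576 (G(H) = 9 - 3*(-156 + 351) = 9 - 3*195 = 9 - 585 = -576)
F(T) = T³
G(508)/t(-219) + 206196/F(-6 + 6*(-8)) = -576/(-219) + 206196/((-6 + 6*(-8))³) = -576*(-1/219) + 206196/((-6 - 48)³) = 192/73 + 206196/((-54)³) = 192/73 + 206196/(-157464) = 192/73 + 206196*(-1/157464) = 192/73 - 17183/13122 = 1265065/957906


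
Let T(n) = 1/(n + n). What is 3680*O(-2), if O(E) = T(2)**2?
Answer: 230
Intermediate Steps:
T(n) = 1/(2*n)
O(E) = 1/16 (O(E) = ((1/2)/2)**2 = ((1/2)*(1/2))**2 = (1/4)**2 = 1/16)
3680*O(-2) = 3680*(1/16) = 230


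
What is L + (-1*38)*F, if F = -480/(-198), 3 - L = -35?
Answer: -1786/33 ≈ -54.121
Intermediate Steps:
L = 38 (L = 3 - 1*(-35) = 3 + 35 = 38)
F = 80/33 (F = -480*(-1/198) = 80/33 ≈ 2.4242)
L + (-1*38)*F = 38 - 1*38*(80/33) = 38 - 38*80/33 = 38 - 3040/33 = -1786/33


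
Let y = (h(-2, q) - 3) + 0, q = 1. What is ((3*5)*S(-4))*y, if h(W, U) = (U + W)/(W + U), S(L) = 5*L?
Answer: 600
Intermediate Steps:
h(W, U) = 1 (h(W, U) = (U + W)/(U + W) = 1)
y = -2 (y = (1 - 3) + 0 = -2 + 0 = -2)
((3*5)*S(-4))*y = ((3*5)*(5*(-4)))*(-2) = (15*(-20))*(-2) = -300*(-2) = 600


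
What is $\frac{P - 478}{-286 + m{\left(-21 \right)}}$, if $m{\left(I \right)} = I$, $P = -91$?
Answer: $\frac{569}{307} \approx 1.8534$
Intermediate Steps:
$\frac{P - 478}{-286 + m{\left(-21 \right)}} = \frac{-91 - 478}{-286 - 21} = - \frac{569}{-307} = \left(-569\right) \left(- \frac{1}{307}\right) = \frac{569}{307}$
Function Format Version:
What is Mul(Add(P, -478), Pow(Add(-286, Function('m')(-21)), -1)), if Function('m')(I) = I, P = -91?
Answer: Rational(569, 307) ≈ 1.8534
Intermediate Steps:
Mul(Add(P, -478), Pow(Add(-286, Function('m')(-21)), -1)) = Mul(Add(-91, -478), Pow(Add(-286, -21), -1)) = Mul(-569, Pow(-307, -1)) = Mul(-569, Rational(-1, 307)) = Rational(569, 307)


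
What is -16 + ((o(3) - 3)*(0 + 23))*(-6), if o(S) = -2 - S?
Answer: 1088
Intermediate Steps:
-16 + ((o(3) - 3)*(0 + 23))*(-6) = -16 + (((-2 - 1*3) - 3)*(0 + 23))*(-6) = -16 + (((-2 - 3) - 3)*23)*(-6) = -16 + ((-5 - 3)*23)*(-6) = -16 - 8*23*(-6) = -16 - 184*(-6) = -16 + 1104 = 1088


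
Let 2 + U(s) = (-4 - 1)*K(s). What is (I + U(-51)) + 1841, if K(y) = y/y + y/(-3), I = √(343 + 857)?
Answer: 1749 + 20*√3 ≈ 1783.6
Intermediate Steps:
I = 20*√3 (I = √1200 = 20*√3 ≈ 34.641)
K(y) = 1 - y/3 (K(y) = 1 + y*(-⅓) = 1 - y/3)
U(s) = -7 + 5*s/3 (U(s) = -2 + (-4 - 1)*(1 - s/3) = -2 - 5*(1 - s/3) = -2 + (-5 + 5*s/3) = -7 + 5*s/3)
(I + U(-51)) + 1841 = (20*√3 + (-7 + (5/3)*(-51))) + 1841 = (20*√3 + (-7 - 85)) + 1841 = (20*√3 - 92) + 1841 = (-92 + 20*√3) + 1841 = 1749 + 20*√3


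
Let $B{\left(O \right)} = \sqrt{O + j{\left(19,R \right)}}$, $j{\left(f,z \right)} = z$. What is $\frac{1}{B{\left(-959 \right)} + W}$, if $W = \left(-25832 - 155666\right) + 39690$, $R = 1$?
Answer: $- \frac{70904}{10054754911} - \frac{i \sqrt{958}}{20109509822} \approx -7.0518 \cdot 10^{-6} - 1.5392 \cdot 10^{-9} i$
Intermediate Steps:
$W = -141808$ ($W = -181498 + 39690 = -141808$)
$B{\left(O \right)} = \sqrt{1 + O}$ ($B{\left(O \right)} = \sqrt{O + 1} = \sqrt{1 + O}$)
$\frac{1}{B{\left(-959 \right)} + W} = \frac{1}{\sqrt{1 - 959} - 141808} = \frac{1}{\sqrt{-958} - 141808} = \frac{1}{i \sqrt{958} - 141808} = \frac{1}{-141808 + i \sqrt{958}}$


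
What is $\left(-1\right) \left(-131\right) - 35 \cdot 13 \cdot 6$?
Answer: $-2599$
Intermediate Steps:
$\left(-1\right) \left(-131\right) - 35 \cdot 13 \cdot 6 = 131 - 2730 = -2599$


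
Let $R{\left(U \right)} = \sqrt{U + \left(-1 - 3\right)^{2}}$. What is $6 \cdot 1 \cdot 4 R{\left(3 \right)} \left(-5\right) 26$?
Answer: $- 3120 \sqrt{19} \approx -13600.0$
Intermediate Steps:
$R{\left(U \right)} = \sqrt{16 + U}$ ($R{\left(U \right)} = \sqrt{U + \left(-4\right)^{2}} = \sqrt{U + 16} = \sqrt{16 + U}$)
$6 \cdot 1 \cdot 4 R{\left(3 \right)} \left(-5\right) 26 = 6 \cdot 1 \cdot 4 \sqrt{16 + 3} \left(-5\right) 26 = 6 \cdot 4 \sqrt{19} \left(-5\right) 26 = 6 \cdot 4 \left(- 5 \sqrt{19}\right) 26 = 6 \left(- 20 \sqrt{19}\right) 26 = - 120 \sqrt{19} \cdot 26 = - 3120 \sqrt{19}$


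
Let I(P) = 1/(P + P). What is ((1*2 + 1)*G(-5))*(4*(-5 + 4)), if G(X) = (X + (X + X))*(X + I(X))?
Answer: -918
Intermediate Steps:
I(P) = 1/(2*P)
G(X) = 3*X*(X + 1/(2*X)) (G(X) = (X + (X + X))*(X + 1/(2*X)) = (X + 2*X)*(X + 1/(2*X)) = (3*X)*(X + 1/(2*X)) = 3*X*(X + 1/(2*X)))
((1*2 + 1)*G(-5))*(4*(-5 + 4)) = ((1*2 + 1)*(3/2 + 3*(-5)**2))*(4*(-5 + 4)) = ((2 + 1)*(3/2 + 3*25))*(4*(-1)) = (3*(3/2 + 75))*(-4) = (3*(153/2))*(-4) = (459/2)*(-4) = -918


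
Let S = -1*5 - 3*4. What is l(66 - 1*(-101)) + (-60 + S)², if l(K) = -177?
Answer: 5752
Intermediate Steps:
S = -17 (S = -5 - 12 = -17)
l(66 - 1*(-101)) + (-60 + S)² = -177 + (-60 - 17)² = -177 + (-77)² = -177 + 5929 = 5752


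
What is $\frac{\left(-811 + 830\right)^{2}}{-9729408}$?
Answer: $- \frac{361}{9729408} \approx -3.7104 \cdot 10^{-5}$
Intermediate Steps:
$\frac{\left(-811 + 830\right)^{2}}{-9729408} = 19^{2} \left(- \frac{1}{9729408}\right) = 361 \left(- \frac{1}{9729408}\right) = - \frac{361}{9729408}$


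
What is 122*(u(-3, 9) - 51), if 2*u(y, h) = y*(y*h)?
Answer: -1281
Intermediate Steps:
u(y, h) = h*y²/2 (u(y, h) = (y*(y*h))/2 = (y*(h*y))/2 = (h*y²)/2 = h*y²/2)
122*(u(-3, 9) - 51) = 122*((½)*9*(-3)² - 51) = 122*((½)*9*9 - 51) = 122*(81/2 - 51) = 122*(-21/2) = -1281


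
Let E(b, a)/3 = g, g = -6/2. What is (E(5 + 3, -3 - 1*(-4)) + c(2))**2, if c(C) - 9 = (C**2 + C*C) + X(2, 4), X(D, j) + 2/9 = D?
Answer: 7744/81 ≈ 95.605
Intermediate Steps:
X(D, j) = -2/9 + D
c(C) = 97/9 + 2*C**2 (c(C) = 9 + ((C**2 + C*C) + (-2/9 + 2)) = 9 + ((C**2 + C**2) + 16/9) = 9 + (2*C**2 + 16/9) = 9 + (16/9 + 2*C**2) = 97/9 + 2*C**2)
g = -3 (g = -6*1/2 = -3)
E(b, a) = -9 (E(b, a) = 3*(-3) = -9)
(E(5 + 3, -3 - 1*(-4)) + c(2))**2 = (-9 + (97/9 + 2*2**2))**2 = (-9 + (97/9 + 2*4))**2 = (-9 + (97/9 + 8))**2 = (-9 + 169/9)**2 = (88/9)**2 = 7744/81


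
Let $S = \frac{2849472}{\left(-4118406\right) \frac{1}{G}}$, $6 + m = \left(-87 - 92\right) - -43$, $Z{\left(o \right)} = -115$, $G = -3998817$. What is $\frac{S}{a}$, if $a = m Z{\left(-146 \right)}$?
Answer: $\frac{949543089552}{5604464165} \approx 169.43$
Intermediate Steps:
$m = -142$ ($m = -6 - 136 = -142$)
$a = 16330$ ($a = \left(-142\right) \left(-115\right) = 16330$)
$S = \frac{1899086179104}{686401}$ ($S = \frac{2849472}{\left(-4118406\right) \frac{1}{-3998817}} = \frac{2849472}{\left(-4118406\right) \left(- \frac{1}{3998817}\right)} = \frac{2849472}{\frac{1372802}{1332939}} = 2849472 \cdot \frac{1332939}{1372802} = \frac{1899086179104}{686401} \approx 2.7667 \cdot 10^{6}$)
$\frac{S}{a} = \frac{1899086179104}{686401 \cdot 16330} = \frac{1899086179104}{686401} \cdot \frac{1}{16330} = \frac{949543089552}{5604464165}$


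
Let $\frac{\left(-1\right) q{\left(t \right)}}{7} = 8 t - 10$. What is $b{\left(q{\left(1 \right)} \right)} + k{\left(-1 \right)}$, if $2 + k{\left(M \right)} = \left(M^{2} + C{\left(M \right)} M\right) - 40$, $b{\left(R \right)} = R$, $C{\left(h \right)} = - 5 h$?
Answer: $-32$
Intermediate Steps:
$q{\left(t \right)} = 70 - 56 t$ ($q{\left(t \right)} = - 7 \left(8 t - 10\right) = - 7 \left(-10 + 8 t\right) = 70 - 56 t$)
$k{\left(M \right)} = -42 - 4 M^{2}$ ($k{\left(M \right)} = -2 - \left(40 - M^{2} - - 5 M M\right) = -2 + \left(\left(M^{2} - 5 M^{2}\right) - 40\right) = -2 - \left(40 + 4 M^{2}\right) = -42 - 4 M^{2}$)
$b{\left(q{\left(1 \right)} \right)} + k{\left(-1 \right)} = \left(70 - 56\right) - \left(42 + 4 \left(-1\right)^{2}\right) = \left(70 - 56\right) - 46 = 14 - 46 = -32$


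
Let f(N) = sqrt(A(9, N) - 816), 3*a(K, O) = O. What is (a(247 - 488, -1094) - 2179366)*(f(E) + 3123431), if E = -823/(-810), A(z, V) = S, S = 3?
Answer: -20424715007752/3 - 6539192*I*sqrt(813)/3 ≈ -6.8082e+12 - 6.2151e+7*I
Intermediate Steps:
A(z, V) = 3
a(K, O) = O/3
E = 823/810 (E = -823*(-1/810) = 823/810 ≈ 1.0160)
f(N) = I*sqrt(813) (f(N) = sqrt(3 - 816) = sqrt(-813) = I*sqrt(813))
(a(247 - 488, -1094) - 2179366)*(f(E) + 3123431) = ((1/3)*(-1094) - 2179366)*(I*sqrt(813) + 3123431) = (-1094/3 - 2179366)*(3123431 + I*sqrt(813)) = -6539192*(3123431 + I*sqrt(813))/3 = -20424715007752/3 - 6539192*I*sqrt(813)/3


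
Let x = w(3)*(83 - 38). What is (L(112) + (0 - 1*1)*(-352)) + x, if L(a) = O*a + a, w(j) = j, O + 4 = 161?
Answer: 18183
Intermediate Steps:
O = 157 (O = -4 + 161 = 157)
x = 135 (x = 3*(83 - 38) = 3*45 = 135)
L(a) = 158*a (L(a) = 157*a + a = 158*a)
(L(112) + (0 - 1*1)*(-352)) + x = (158*112 + (0 - 1*1)*(-352)) + 135 = (17696 + (0 - 1)*(-352)) + 135 = (17696 - 1*(-352)) + 135 = (17696 + 352) + 135 = 18048 + 135 = 18183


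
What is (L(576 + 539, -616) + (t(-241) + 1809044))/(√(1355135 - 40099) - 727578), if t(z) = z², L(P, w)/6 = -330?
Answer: -678519234405/264684215524 - 1865145*√328759/264684215524 ≈ -2.5675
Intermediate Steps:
L(P, w) = -1980 (L(P, w) = 6*(-330) = -1980)
(L(576 + 539, -616) + (t(-241) + 1809044))/(√(1355135 - 40099) - 727578) = (-1980 + ((-241)² + 1809044))/(√(1355135 - 40099) - 727578) = (-1980 + (58081 + 1809044))/(√1315036 - 727578) = (-1980 + 1867125)/(2*√328759 - 727578) = 1865145/(-727578 + 2*√328759)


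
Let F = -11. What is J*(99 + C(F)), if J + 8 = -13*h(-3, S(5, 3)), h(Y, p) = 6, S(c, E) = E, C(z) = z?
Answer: -7568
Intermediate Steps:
J = -86 (J = -8 - 13*6 = -8 - 78 = -86)
J*(99 + C(F)) = -86*(99 - 11) = -86*88 = -7568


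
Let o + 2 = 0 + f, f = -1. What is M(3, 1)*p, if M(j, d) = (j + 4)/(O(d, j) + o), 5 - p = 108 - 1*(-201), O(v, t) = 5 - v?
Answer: -2128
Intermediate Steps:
o = -3 (o = -2 + (0 - 1) = -2 - 1 = -3)
p = -304 (p = 5 - (108 - 1*(-201)) = 5 - (108 + 201) = 5 - 1*309 = 5 - 309 = -304)
M(j, d) = (4 + j)/(2 - d) (M(j, d) = (j + 4)/((5 - d) - 3) = (4 + j)/(2 - d))
M(3, 1)*p = ((-4 - 1*3)/(-2 + 1))*(-304) = ((-4 - 3)/(-1))*(-304) = -1*(-7)*(-304) = 7*(-304) = -2128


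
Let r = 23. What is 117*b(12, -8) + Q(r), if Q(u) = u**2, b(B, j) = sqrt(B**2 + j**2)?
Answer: 529 + 468*sqrt(13) ≈ 2216.4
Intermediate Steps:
117*b(12, -8) + Q(r) = 117*sqrt(12**2 + (-8)**2) + 23**2 = 117*sqrt(144 + 64) + 529 = 117*sqrt(208) + 529 = 117*(4*sqrt(13)) + 529 = 468*sqrt(13) + 529 = 529 + 468*sqrt(13)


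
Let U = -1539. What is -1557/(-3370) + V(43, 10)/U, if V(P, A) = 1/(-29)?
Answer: 69493837/150406470 ≈ 0.46204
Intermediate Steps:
V(P, A) = -1/29
-1557/(-3370) + V(43, 10)/U = -1557/(-3370) - 1/29/(-1539) = -1557*(-1/3370) - 1/29*(-1/1539) = 1557/3370 + 1/44631 = 69493837/150406470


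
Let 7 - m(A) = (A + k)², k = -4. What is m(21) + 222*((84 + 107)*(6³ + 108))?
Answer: 13737966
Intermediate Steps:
m(A) = 7 - (-4 + A)² (m(A) = 7 - (A - 4)² = 7 - (-4 + A)²)
m(21) + 222*((84 + 107)*(6³ + 108)) = (7 - (-4 + 21)²) + 222*((84 + 107)*(6³ + 108)) = (7 - 1*17²) + 222*(191*(216 + 108)) = (7 - 1*289) + 222*(191*324) = (7 - 289) + 222*61884 = -282 + 13738248 = 13737966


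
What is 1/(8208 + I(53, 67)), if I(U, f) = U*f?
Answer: 1/11759 ≈ 8.5041e-5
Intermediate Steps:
1/(8208 + I(53, 67)) = 1/(8208 + 53*67) = 1/(8208 + 3551) = 1/11759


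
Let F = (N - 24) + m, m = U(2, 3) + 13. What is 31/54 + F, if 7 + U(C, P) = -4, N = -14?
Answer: -1913/54 ≈ -35.426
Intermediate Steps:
U(C, P) = -11 (U(C, P) = -7 - 4 = -11)
m = 2 (m = -11 + 13 = 2)
F = -36 (F = (-14 - 24) + 2 = -38 + 2 = -36)
31/54 + F = 31/54 - 36 = -1913/54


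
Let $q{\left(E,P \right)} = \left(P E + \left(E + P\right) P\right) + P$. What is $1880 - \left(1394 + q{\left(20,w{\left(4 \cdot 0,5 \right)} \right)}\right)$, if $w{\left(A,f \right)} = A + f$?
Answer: $256$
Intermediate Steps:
$q{\left(E,P \right)} = P + E P + P \left(E + P\right)$ ($q{\left(E,P \right)} = \left(E P + P \left(E + P\right)\right) + P = P + E P + P \left(E + P\right)$)
$1880 - \left(1394 + q{\left(20,w{\left(4 \cdot 0,5 \right)} \right)}\right) = 1880 - \left(1394 + \left(4 \cdot 0 + 5\right) \left(1 + \left(4 \cdot 0 + 5\right) + 2 \cdot 20\right)\right) = 1880 - \left(1394 + \left(0 + 5\right) \left(1 + \left(0 + 5\right) + 40\right)\right) = 1880 - \left(1394 + 5 \left(1 + 5 + 40\right)\right) = 1880 - \left(1394 + 5 \cdot 46\right) = 1880 - 1624 = 256$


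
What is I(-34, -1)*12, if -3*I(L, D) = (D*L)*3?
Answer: -408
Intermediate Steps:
I(L, D) = -D*L (I(L, D) = -D*L*3/3 = -D*L)
I(-34, -1)*12 = -1*(-1)*(-34)*12 = -34*12 = -408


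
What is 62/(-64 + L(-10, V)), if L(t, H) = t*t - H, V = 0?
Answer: 31/18 ≈ 1.7222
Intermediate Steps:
L(t, H) = t**2 - H
62/(-64 + L(-10, V)) = 62/(-64 + ((-10)**2 - 1*0)) = 62/(-64 + (100 + 0)) = 62/(-64 + 100) = 62/36 = (1/36)*62 = 31/18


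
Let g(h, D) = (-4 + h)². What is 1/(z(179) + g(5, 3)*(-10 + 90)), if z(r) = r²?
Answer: 1/32121 ≈ 3.1132e-5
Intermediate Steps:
1/(z(179) + g(5, 3)*(-10 + 90)) = 1/(179² + (-4 + 5)²*(-10 + 90)) = 1/(32041 + 1²*80) = 1/(32041 + 1*80) = 1/(32041 + 80) = 1/32121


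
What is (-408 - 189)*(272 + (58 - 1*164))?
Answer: -99102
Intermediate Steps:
(-408 - 189)*(272 + (58 - 1*164)) = -597*(272 + (58 - 164)) = -597*(272 - 106) = -597*166 = -99102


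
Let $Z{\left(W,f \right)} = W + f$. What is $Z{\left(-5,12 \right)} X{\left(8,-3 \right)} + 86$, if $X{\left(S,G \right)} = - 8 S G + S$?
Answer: $1486$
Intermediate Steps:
$X{\left(S,G \right)} = S - 8 G S$ ($X{\left(S,G \right)} = - 8 G S + S = S - 8 G S$)
$Z{\left(-5,12 \right)} X{\left(8,-3 \right)} + 86 = \left(-5 + 12\right) 8 \left(1 - -24\right) + 86 = 7 \cdot 8 \left(1 + 24\right) + 86 = 7 \cdot 8 \cdot 25 + 86 = 7 \cdot 200 + 86 = 1400 + 86 = 1486$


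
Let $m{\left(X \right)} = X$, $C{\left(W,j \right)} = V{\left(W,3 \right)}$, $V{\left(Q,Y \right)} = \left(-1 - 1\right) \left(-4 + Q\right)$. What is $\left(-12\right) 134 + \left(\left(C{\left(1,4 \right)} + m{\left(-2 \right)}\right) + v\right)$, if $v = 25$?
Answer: $-1579$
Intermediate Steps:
$V{\left(Q,Y \right)} = 8 - 2 Q$ ($V{\left(Q,Y \right)} = - 2 \left(-4 + Q\right) = 8 - 2 Q$)
$C{\left(W,j \right)} = 8 - 2 W$
$\left(-12\right) 134 + \left(\left(C{\left(1,4 \right)} + m{\left(-2 \right)}\right) + v\right) = \left(-12\right) 134 + \left(\left(\left(8 - 2\right) - 2\right) + 25\right) = -1608 + \left(\left(\left(8 - 2\right) - 2\right) + 25\right) = -1608 + \left(\left(6 - 2\right) + 25\right) = -1608 + \left(4 + 25\right) = -1608 + 29 = -1579$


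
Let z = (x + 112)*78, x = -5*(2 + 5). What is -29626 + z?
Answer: -23620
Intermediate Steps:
x = -35 (x = -5*7 = -35)
z = 6006 (z = (-35 + 112)*78 = 77*78 = 6006)
-29626 + z = -29626 + 6006 = -23620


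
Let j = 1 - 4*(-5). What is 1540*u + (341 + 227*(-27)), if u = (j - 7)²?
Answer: 296052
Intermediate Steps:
j = 21 (j = 1 + 20 = 21)
u = 196 (u = (21 - 7)² = 14² = 196)
1540*u + (341 + 227*(-27)) = 1540*196 + (341 + 227*(-27)) = 301840 + (341 - 6129) = 301840 - 5788 = 296052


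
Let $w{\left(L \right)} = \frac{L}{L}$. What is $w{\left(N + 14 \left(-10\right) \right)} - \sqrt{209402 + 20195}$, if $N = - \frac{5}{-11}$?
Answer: $1 - \sqrt{229597} \approx -478.16$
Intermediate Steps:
$N = \frac{5}{11}$ ($N = \left(-5\right) \left(- \frac{1}{11}\right) = \frac{5}{11} \approx 0.45455$)
$w{\left(L \right)} = 1$
$w{\left(N + 14 \left(-10\right) \right)} - \sqrt{209402 + 20195} = 1 - \sqrt{209402 + 20195} = 1 - \sqrt{229597}$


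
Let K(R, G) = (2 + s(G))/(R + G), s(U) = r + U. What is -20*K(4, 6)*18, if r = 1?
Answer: -324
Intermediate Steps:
s(U) = 1 + U
K(R, G) = (3 + G)/(G + R) (K(R, G) = (2 + (1 + G))/(R + G) = (3 + G)/(G + R))
-20*K(4, 6)*18 = -20*(3 + 6)/(6 + 4)*18 = -20*9/10*18 = -18*18 = -324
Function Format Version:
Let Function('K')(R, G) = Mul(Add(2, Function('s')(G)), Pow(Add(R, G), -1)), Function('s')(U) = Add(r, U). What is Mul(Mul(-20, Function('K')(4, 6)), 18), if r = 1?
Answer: -324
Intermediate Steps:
Function('s')(U) = Add(1, U)
Function('K')(R, G) = Mul(Pow(Add(G, R), -1), Add(3, G)) (Function('K')(R, G) = Mul(Add(2, Add(1, G)), Pow(Add(R, G), -1)) = Mul(Add(3, G), Pow(Add(G, R), -1)) = Mul(Pow(Add(G, R), -1), Add(3, G)))
Mul(Mul(-20, Function('K')(4, 6)), 18) = Mul(Mul(-20, Mul(Pow(Add(6, 4), -1), Add(3, 6))), 18) = Mul(Mul(-20, Mul(Pow(10, -1), 9)), 18) = Mul(Mul(-20, Mul(Rational(1, 10), 9)), 18) = Mul(Mul(-20, Rational(9, 10)), 18) = Mul(-18, 18) = -324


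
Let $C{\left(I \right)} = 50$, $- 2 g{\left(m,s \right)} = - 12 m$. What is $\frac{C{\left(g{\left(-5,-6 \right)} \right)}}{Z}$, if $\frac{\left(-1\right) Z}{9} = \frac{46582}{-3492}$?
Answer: $\frac{9700}{23291} \approx 0.41647$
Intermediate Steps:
$g{\left(m,s \right)} = 6 m$ ($g{\left(m,s \right)} = - \frac{\left(-12\right) m}{2} = 6 m$)
$Z = \frac{23291}{194}$ ($Z = - 9 \frac{46582}{-3492} = - 9 \cdot 46582 \left(- \frac{1}{3492}\right) = \left(-9\right) \left(- \frac{23291}{1746}\right) = \frac{23291}{194} \approx 120.06$)
$\frac{C{\left(g{\left(-5,-6 \right)} \right)}}{Z} = \frac{50}{\frac{23291}{194}} = 50 \cdot \frac{194}{23291} = \frac{9700}{23291}$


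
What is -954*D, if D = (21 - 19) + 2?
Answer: -3816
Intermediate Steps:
D = 4 (D = 2 + 2 = 4)
-954*D = -954*4 = -3816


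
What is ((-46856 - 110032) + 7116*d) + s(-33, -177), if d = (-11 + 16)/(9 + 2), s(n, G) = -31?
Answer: -1690529/11 ≈ -1.5368e+5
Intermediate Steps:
d = 5/11 ≈ 0.45455
((-46856 - 110032) + 7116*d) + s(-33, -177) = ((-46856 - 110032) + 7116*(5/11)) - 31 = (-156888 + 35580/11) - 31 = -1690188/11 - 31 = -1690529/11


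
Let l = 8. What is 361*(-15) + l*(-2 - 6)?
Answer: -5479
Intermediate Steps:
361*(-15) + l*(-2 - 6) = 361*(-15) + 8*(-2 - 6) = -5415 + 8*(-8) = -5415 - 64 = -5479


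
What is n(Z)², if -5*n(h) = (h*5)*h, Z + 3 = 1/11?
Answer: 1048576/14641 ≈ 71.619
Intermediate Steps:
Z = -32/11 (Z = -3 + 1/11 = -32/11 ≈ -2.9091)
n(h) = -h² (n(h) = -h*5*h/5 = -5*h*h/5 = -h²)
n(Z)² = (-(-32/11)²)² = (-1*1024/121)² = (-1024/121)² = 1048576/14641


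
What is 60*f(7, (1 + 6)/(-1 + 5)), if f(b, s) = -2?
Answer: -120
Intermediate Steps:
60*f(7, (1 + 6)/(-1 + 5)) = 60*(-2) = -120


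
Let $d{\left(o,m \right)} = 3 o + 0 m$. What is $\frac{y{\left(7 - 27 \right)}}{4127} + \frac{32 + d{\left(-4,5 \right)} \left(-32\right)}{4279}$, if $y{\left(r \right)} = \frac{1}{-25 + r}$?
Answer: $\frac{77253161}{794674485} \approx 0.097214$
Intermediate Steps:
$d{\left(o,m \right)} = 3 o$ ($d{\left(o,m \right)} = 3 o + 0 = 3 o$)
$\frac{y{\left(7 - 27 \right)}}{4127} + \frac{32 + d{\left(-4,5 \right)} \left(-32\right)}{4279} = \frac{1}{\left(-25 + \left(7 - 27\right)\right) 4127} + \frac{32 + 3 \left(-4\right) \left(-32\right)}{4279} = \frac{1}{-25 + \left(7 - 27\right)} \frac{1}{4127} + \left(32 - -384\right) \frac{1}{4279} = \frac{1}{-25 - 20} \cdot \frac{1}{4127} + \left(32 + 384\right) \frac{1}{4279} = \frac{1}{-45} \cdot \frac{1}{4127} + 416 \cdot \frac{1}{4279} = \left(- \frac{1}{45}\right) \frac{1}{4127} + \frac{416}{4279} = - \frac{1}{185715} + \frac{416}{4279} = \frac{77253161}{794674485}$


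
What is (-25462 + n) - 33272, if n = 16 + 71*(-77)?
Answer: -64185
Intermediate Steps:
n = -5451 (n = 16 - 5467 = -5451)
(-25462 + n) - 33272 = (-25462 - 5451) - 33272 = -30913 - 33272 = -64185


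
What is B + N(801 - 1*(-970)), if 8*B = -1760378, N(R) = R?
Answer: -873105/4 ≈ -2.1828e+5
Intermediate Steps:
B = -880189/4 (B = (1/8)*(-1760378) = -880189/4 ≈ -2.2005e+5)
B + N(801 - 1*(-970)) = -880189/4 + (801 - 1*(-970)) = -880189/4 + (801 + 970) = -880189/4 + 1771 = -873105/4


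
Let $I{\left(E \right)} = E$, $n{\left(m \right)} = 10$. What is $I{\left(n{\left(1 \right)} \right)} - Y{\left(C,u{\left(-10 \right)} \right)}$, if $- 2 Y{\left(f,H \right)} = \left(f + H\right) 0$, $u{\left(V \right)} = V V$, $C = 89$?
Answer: $10$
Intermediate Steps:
$u{\left(V \right)} = V^{2}$
$Y{\left(f,H \right)} = 0$ ($Y{\left(f,H \right)} = - \frac{\left(f + H\right) 0}{2} = - \frac{\left(H + f\right) 0}{2} = \left(- \frac{1}{2}\right) 0 = 0$)
$I{\left(n{\left(1 \right)} \right)} - Y{\left(C,u{\left(-10 \right)} \right)} = 10 - 0 = 10 + 0 = 10$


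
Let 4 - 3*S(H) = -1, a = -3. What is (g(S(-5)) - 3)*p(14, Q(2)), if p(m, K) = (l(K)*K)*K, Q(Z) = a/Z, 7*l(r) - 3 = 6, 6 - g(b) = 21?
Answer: -729/14 ≈ -52.071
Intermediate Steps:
S(H) = 5/3 (S(H) = 4/3 - ⅓*(-1) = 4/3 + ⅓ = 5/3)
g(b) = -15 (g(b) = 6 - 1*21 = 6 - 21 = -15)
l(r) = 9/7 (l(r) = 3/7 + (⅐)*6 = 3/7 + 6/7 = 9/7)
Q(Z) = -3/Z
p(m, K) = 9*K²/7 (p(m, K) = (9*K/7)*K = 9*K²/7)
(g(S(-5)) - 3)*p(14, Q(2)) = (-15 - 3)*(9*(-3/2)²/7) = -162*(-3*½)²/7 = -162*(-3/2)²/7 = -162*9/(7*4) = -18*81/28 = -729/14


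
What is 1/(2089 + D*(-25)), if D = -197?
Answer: 1/7014 ≈ 0.00014257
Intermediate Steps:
1/(2089 + D*(-25)) = 1/(2089 - 197*(-25)) = 1/(2089 + 4925) = 1/7014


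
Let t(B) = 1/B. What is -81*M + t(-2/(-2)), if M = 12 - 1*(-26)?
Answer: -3077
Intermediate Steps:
M = 38 (M = 12 + 26 = 38)
-81*M + t(-2/(-2)) = -81*38 + 1/(-2/(-2)) = -3078 + 1/(-2*(-1/2)) = -3078 + 1/1 = -3078 + 1 = -3077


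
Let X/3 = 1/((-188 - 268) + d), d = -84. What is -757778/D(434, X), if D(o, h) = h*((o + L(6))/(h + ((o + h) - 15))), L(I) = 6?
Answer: 14287525301/110 ≈ 1.2989e+8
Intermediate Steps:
X = -1/180 (X = 3/((-188 - 268) - 84) = 3/(-456 - 84) = 3/(-540) = 3*(-1/540) = -1/180 ≈ -0.0055556)
D(o, h) = h*(6 + o)/(-15 + o + 2*h) (D(o, h) = h*((o + 6)/(h + ((o + h) - 15))) = h*((6 + o)/(h + ((h + o) - 15))) = h*((6 + o)/(h + (-15 + h + o))) = h*((6 + o)/(-15 + o + 2*h)) = h*(6 + o)/(-15 + o + 2*h))
-757778/D(434, X) = -757778*(-180*(-15 + 434 + 2*(-1/180))/(6 + 434)) = -757778/((-1/180*440/(-15 + 434 - 1/90))) = -757778/((-1/180*440/37709/90)) = -757778/((-1/180*90/37709*440)) = -757778/(-220/37709) = -757778*(-37709/220) = 14287525301/110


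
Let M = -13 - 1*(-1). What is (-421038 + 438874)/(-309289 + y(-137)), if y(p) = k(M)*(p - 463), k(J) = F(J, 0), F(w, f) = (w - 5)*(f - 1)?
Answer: -17836/319489 ≈ -0.055827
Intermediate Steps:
F(w, f) = (-1 + f)*(-5 + w) (F(w, f) = (-5 + w)*(-1 + f) = (-1 + f)*(-5 + w))
M = -12 (M = -13 + 1 = -12)
k(J) = 5 - J (k(J) = 5 - J - 5*0 + 0*J = 5 - J + 0 + 0 = 5 - J)
y(p) = -7871 + 17*p (y(p) = (5 - 1*(-12))*(p - 463) = (5 + 12)*(-463 + p) = 17*(-463 + p) = -7871 + 17*p)
(-421038 + 438874)/(-309289 + y(-137)) = (-421038 + 438874)/(-309289 + (-7871 + 17*(-137))) = 17836/(-309289 + (-7871 - 2329)) = 17836/(-309289 - 10200) = 17836/(-319489) = 17836*(-1/319489) = -17836/319489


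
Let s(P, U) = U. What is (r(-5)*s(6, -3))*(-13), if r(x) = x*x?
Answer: 975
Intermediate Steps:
r(x) = x**2
(r(-5)*s(6, -3))*(-13) = ((-5)**2*(-3))*(-13) = (25*(-3))*(-13) = -75*(-13) = 975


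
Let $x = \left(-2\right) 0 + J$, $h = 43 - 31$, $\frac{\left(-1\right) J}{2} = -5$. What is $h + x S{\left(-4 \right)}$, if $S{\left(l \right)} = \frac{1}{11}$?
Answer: $\frac{142}{11} \approx 12.909$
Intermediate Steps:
$J = 10$ ($J = \left(-2\right) \left(-5\right) = 10$)
$S{\left(l \right)} = \frac{1}{11}$
$h = 12$ ($h = 43 - 31 = 12$)
$x = 10$ ($x = \left(-2\right) 0 + 10 = 0 + 10 = 10$)
$h + x S{\left(-4 \right)} = 12 + 10 \cdot \frac{1}{11} = 12 + \frac{10}{11} = \frac{142}{11}$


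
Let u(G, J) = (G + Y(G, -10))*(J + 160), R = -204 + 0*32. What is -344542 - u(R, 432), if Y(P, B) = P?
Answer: -103006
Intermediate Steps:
R = -204 (R = -204 + 0 = -204)
u(G, J) = 2*G*(160 + J) (u(G, J) = (G + G)*(J + 160) = (2*G)*(160 + J) = 2*G*(160 + J))
-344542 - u(R, 432) = -344542 - 2*(-204)*(160 + 432) = -344542 - 2*(-204)*592 = -344542 - 1*(-241536) = -344542 + 241536 = -103006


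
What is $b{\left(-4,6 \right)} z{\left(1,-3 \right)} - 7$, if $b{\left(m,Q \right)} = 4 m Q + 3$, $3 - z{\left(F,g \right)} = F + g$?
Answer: $-472$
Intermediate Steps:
$z{\left(F,g \right)} = 3 - F - g$ ($z{\left(F,g \right)} = 3 - \left(F + g\right) = 3 - F - g$)
$b{\left(m,Q \right)} = 3 + 4 Q m$ ($b{\left(m,Q \right)} = 4 Q m + 3 = 3 + 4 Q m$)
$b{\left(-4,6 \right)} z{\left(1,-3 \right)} - 7 = \left(3 + 4 \cdot 6 \left(-4\right)\right) \left(3 - 1 - -3\right) - 7 = \left(3 - 96\right) \left(3 - 1 + 3\right) - 7 = \left(-93\right) 5 - 7 = -465 - 7 = -472$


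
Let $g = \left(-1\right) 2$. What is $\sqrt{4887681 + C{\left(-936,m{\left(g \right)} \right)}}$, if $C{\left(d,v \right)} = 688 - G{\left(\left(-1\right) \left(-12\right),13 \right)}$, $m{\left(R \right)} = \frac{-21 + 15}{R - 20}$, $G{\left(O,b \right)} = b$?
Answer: $2 \sqrt{1222089} \approx 2211.0$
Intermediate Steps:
$g = -2$
$m{\left(R \right)} = - \frac{6}{-20 + R}$
$C{\left(d,v \right)} = 675$ ($C{\left(d,v \right)} = 688 - 13 = 675$)
$\sqrt{4887681 + C{\left(-936,m{\left(g \right)} \right)}} = \sqrt{4887681 + 675} = \sqrt{4888356} = 2 \sqrt{1222089}$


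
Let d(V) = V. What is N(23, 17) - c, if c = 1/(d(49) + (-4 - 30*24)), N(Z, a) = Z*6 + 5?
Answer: 96526/675 ≈ 143.00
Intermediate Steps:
N(Z, a) = 5 + 6*Z (N(Z, a) = 6*Z + 5 = 5 + 6*Z)
c = -1/675 (c = 1/(49 + (-4 - 30*24)) = 1/(49 + (-4 - 720)) = 1/(49 - 724) = 1/(-675) = -1/675 ≈ -0.0014815)
N(23, 17) - c = (5 + 6*23) - 1*(-1/675) = (5 + 138) + 1/675 = 143 + 1/675 = 96526/675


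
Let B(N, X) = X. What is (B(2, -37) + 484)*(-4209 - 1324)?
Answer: -2473251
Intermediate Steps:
(B(2, -37) + 484)*(-4209 - 1324) = (-37 + 484)*(-4209 - 1324) = 447*(-5533) = -2473251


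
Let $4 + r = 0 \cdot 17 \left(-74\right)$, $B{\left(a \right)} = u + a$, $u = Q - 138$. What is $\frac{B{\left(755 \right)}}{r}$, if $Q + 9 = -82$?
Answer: $- \frac{263}{2} \approx -131.5$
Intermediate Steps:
$Q = -91$ ($Q = -9 - 82 = -91$)
$u = -229$ ($u = -91 - 138 = -229$)
$B{\left(a \right)} = -229 + a$
$r = -4$ ($r = -4 + 0 \cdot 17 \left(-74\right) = -4 + 0 \left(-74\right) = -4 + 0 = -4$)
$\frac{B{\left(755 \right)}}{r} = \frac{-229 + 755}{-4} = 526 \left(- \frac{1}{4}\right) = - \frac{263}{2}$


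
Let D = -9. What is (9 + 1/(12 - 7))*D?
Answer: -414/5 ≈ -82.800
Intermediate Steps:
(9 + 1/(12 - 7))*D = (9 + 1/(12 - 7))*(-9) = (9 + 1/5)*(-9) = (46/5)*(-9) = -414/5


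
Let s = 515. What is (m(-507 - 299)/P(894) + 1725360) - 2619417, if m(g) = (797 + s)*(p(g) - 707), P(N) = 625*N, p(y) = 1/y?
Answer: -100660388181629/112588125 ≈ -8.9406e+5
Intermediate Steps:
m(g) = -927584 + 1312/g (m(g) = (797 + 515)*(1/g - 707) = 1312*(-707 + 1/g) = -927584 + 1312/g)
(m(-507 - 299)/P(894) + 1725360) - 2619417 = ((-927584 + 1312/(-507 - 299))/((625*894)) + 1725360) - 2619417 = ((-927584 + 1312/(-806))/558750 + 1725360) - 2619417 = ((-927584 + 1312*(-1/806))*(1/558750) + 1725360) - 2619417 = ((-927584 - 656/403)*(1/558750) + 1725360) - 2619417 = (-373817008/403*1/558750 + 1725360) - 2619417 = (-186908504/112588125 + 1725360) - 2619417 = 194254860441496/112588125 - 2619417 = -100660388181629/112588125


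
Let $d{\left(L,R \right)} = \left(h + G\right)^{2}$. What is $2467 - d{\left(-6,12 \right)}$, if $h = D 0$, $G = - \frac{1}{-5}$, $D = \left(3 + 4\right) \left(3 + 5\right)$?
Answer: $\frac{61674}{25} \approx 2467.0$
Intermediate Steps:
$D = 56$ ($D = 7 \cdot 8 = 56$)
$G = \frac{1}{5}$ ($G = \left(-1\right) \left(- \frac{1}{5}\right) = \frac{1}{5} \approx 0.2$)
$h = 0$ ($h = 56 \cdot 0 = 0$)
$d{\left(L,R \right)} = \frac{1}{25}$ ($d{\left(L,R \right)} = \left(0 + \frac{1}{5}\right)^{2} = \left(\frac{1}{5}\right)^{2} = \frac{1}{25}$)
$2467 - d{\left(-6,12 \right)} = 2467 - \frac{1}{25} = \frac{61674}{25}$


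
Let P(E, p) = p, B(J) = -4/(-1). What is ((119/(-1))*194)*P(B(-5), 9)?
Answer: -207774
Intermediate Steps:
B(J) = 4 (B(J) = -4*(-1) = 4)
((119/(-1))*194)*P(B(-5), 9) = ((119/(-1))*194)*9 = ((119*(-1))*194)*9 = -119*194*9 = -23086*9 = -207774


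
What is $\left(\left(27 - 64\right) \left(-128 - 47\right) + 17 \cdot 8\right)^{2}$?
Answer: $43705321$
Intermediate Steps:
$\left(\left(27 - 64\right) \left(-128 - 47\right) + 17 \cdot 8\right)^{2} = \left(\left(-37\right) \left(-175\right) + 136\right)^{2} = \left(6475 + 136\right)^{2} = 6611^{2} = 43705321$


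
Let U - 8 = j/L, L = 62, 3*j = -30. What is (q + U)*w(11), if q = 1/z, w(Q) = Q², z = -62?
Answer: 58685/62 ≈ 946.53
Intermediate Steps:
j = -10 (j = (⅓)*(-30) = -10)
U = 243/31 (U = 8 - 10/62 = 8 - 10*1/62 = 8 - 5/31 = 243/31 ≈ 7.8387)
q = -1/62 (q = 1/(-62) = -1/62 ≈ -0.016129)
(q + U)*w(11) = (-1/62 + 243/31)*11² = (485/62)*121 = 58685/62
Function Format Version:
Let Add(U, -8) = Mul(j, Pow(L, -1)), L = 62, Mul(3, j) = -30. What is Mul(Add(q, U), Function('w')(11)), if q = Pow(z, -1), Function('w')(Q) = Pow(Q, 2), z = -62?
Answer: Rational(58685, 62) ≈ 946.53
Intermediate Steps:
j = -10 (j = Mul(Rational(1, 3), -30) = -10)
U = Rational(243, 31) (U = Add(8, Mul(-10, Pow(62, -1))) = Add(8, Mul(-10, Rational(1, 62))) = Add(8, Rational(-5, 31)) = Rational(243, 31) ≈ 7.8387)
q = Rational(-1, 62) (q = Pow(-62, -1) = Rational(-1, 62) ≈ -0.016129)
Mul(Add(q, U), Function('w')(11)) = Mul(Add(Rational(-1, 62), Rational(243, 31)), Pow(11, 2)) = Mul(Rational(485, 62), 121) = Rational(58685, 62)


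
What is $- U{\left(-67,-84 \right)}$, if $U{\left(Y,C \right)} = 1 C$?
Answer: $84$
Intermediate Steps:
$U{\left(Y,C \right)} = C$
$- U{\left(-67,-84 \right)} = \left(-1\right) \left(-84\right) = 84$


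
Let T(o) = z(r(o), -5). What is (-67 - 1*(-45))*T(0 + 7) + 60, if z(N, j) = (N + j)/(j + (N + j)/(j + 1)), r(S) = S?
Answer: 68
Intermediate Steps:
z(N, j) = (N + j)/(j + (N + j)/(1 + j))
T(o) = (20 - 4*o)/(15 + o) (T(o) = (o - 5 + (-5)**2 + o*(-5))/(o + (-5)**2 + 2*(-5)) = (o - 5 + 25 - 5*o)/(o + 25 - 10) = (20 - 4*o)/(15 + o))
(-67 - 1*(-45))*T(0 + 7) + 60 = (-67 - 1*(-45))*(4*(5 - (0 + 7))/(15 + (0 + 7))) + 60 = (-67 + 45)*(4*(5 - 1*7)/(15 + 7)) + 60 = -88*(5 - 7)/22 + 60 = -88*(-2)/22 + 60 = -22*(-4/11) + 60 = 8 + 60 = 68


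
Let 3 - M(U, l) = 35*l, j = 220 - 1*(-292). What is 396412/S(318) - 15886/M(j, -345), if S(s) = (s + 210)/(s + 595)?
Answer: 16557998365/24156 ≈ 6.8546e+5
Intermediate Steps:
j = 512 (j = 220 + 292 = 512)
S(s) = (210 + s)/(595 + s)
M(U, l) = 3 - 35*l
396412/S(318) - 15886/M(j, -345) = 396412/(((210 + 318)/(595 + 318))) - 15886/(3 - 35*(-345)) = 396412/((528/913)) - 15886/(3 + 12075) = 396412/(((1/913)*528)) - 15886/12078 = 396412/(48/83) - 15886*1/12078 = 396412*(83/48) - 7943/6039 = 8225549/12 - 7943/6039 = 16557998365/24156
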